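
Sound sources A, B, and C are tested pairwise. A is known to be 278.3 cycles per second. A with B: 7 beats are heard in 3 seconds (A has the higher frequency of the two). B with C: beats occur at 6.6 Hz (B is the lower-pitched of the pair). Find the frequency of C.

282.5667 Hz

A–B: Beat frequency = 7/3 = 2.3333 Hz.
B is below A, so f_B = 278.3 − 2.3333 = 275.9667 Hz.
C is above B, so f_C = 275.9667 + 6.6 = 282.5667 Hz.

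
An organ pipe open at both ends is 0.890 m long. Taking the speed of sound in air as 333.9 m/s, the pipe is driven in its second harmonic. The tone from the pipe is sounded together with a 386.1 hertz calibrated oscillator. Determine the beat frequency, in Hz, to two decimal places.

Open pipe: f_n = n·v/(2L) = 2·333.9/(2·0.890) = 375.1685 Hz.
f_beat = |375.1685 − 386.1| = 10.93 Hz.

10.93 Hz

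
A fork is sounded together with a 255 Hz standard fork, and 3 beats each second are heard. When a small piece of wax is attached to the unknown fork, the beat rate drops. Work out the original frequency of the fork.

|f − 255| = 3, so the fork was at either 252 Hz or 258 Hz.
Loading a fork with wax lowers its frequency; the adjustment lowers the fork's frequency.
The beat rate fell, so the adjustment moved the fork toward 255 Hz — it must have started above the reference.

258 Hz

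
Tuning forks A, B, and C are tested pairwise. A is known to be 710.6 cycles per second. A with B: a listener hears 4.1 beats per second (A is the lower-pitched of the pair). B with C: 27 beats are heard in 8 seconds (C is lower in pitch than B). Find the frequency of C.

B is above A, so f_B = 710.6 + 4.1 = 714.7 Hz.
B–C: Beat frequency = 27/8 = 3.375 Hz.
C is below B, so f_C = 714.7 − 3.375 = 711.325 Hz.

711.325 Hz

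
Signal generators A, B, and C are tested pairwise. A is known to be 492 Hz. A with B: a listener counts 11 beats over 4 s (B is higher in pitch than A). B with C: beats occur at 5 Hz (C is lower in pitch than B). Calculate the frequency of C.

A–B: Beat frequency = 11/4 = 2.75 Hz.
B is above A, so f_B = 492 + 2.75 = 494.75 Hz.
C is below B, so f_C = 494.75 − 5 = 489.75 Hz.

489.75 Hz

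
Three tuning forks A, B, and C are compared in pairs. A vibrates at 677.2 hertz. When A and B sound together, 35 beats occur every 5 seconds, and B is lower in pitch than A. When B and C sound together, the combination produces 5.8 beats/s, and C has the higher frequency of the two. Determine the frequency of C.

676 Hz

A–B: Beat frequency = 35/5 = 7 Hz.
B is below A, so f_B = 677.2 − 7 = 670.2 Hz.
C is above B, so f_C = 670.2 + 5.8 = 676 Hz.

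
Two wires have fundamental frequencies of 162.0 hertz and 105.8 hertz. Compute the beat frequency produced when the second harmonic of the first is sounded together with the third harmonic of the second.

6.6 Hz

Second harmonic of the first: 2·162.0 = 324.0 Hz.
Third harmonic of the second: 3·105.8 = 317.4 Hz.
f_beat = |324.0 − 317.4| = 6.6 Hz.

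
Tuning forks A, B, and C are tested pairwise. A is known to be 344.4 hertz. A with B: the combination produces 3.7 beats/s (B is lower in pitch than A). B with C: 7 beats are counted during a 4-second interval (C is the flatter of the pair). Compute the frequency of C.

338.95 Hz

B is below A, so f_B = 344.4 − 3.7 = 340.7 Hz.
B–C: Beat frequency = 7/4 = 1.75 Hz.
C is below B, so f_C = 340.7 − 1.75 = 338.95 Hz.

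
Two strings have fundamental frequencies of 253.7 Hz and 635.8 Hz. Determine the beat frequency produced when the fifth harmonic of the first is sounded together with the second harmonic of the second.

3.1 Hz

Fifth harmonic of the first: 5·253.7 = 1268.5 Hz.
Second harmonic of the second: 2·635.8 = 1271.6 Hz.
f_beat = |1268.5 − 1271.6| = 3.1 Hz.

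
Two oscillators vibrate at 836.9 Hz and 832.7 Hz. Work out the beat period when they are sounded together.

f_beat = |836.9 − 832.7| = 4.2 Hz.
Beat period T = 1 / f_beat = 1 / 4.2 s.

0.238 s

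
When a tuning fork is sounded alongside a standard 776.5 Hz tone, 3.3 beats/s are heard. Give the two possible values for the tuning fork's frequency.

|f − 776.5| = 3.3, so f = 776.5 ± 3.3.

773.2 Hz or 779.8 Hz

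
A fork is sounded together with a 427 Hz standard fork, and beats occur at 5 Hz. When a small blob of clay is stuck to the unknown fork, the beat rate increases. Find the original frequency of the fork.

|f − 427| = 5, so the fork was at either 422 Hz or 432 Hz.
Adding mass to a fork lowers its frequency; the adjustment lowers the fork's frequency.
The beat rate rose, so the adjustment moved the fork further from 427 Hz — it was already below the reference.

422 Hz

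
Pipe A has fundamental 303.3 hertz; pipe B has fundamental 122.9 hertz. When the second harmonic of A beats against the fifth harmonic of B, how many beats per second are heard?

Second harmonic of the first: 2·303.3 = 606.6 Hz.
Fifth harmonic of the second: 5·122.9 = 614.5 Hz.
f_beat = |606.6 − 614.5| = 7.9 Hz.

7.9 Hz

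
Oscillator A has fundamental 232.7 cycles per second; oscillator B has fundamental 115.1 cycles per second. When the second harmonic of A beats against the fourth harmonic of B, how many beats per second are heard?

5.0 Hz

Second harmonic of the first: 2·232.7 = 465.4 Hz.
Fourth harmonic of the second: 4·115.1 = 460.4 Hz.
f_beat = |465.4 − 460.4| = 5.0 Hz.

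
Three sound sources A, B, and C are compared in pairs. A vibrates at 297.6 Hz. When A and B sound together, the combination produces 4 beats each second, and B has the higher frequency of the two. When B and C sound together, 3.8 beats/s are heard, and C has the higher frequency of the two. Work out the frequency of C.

305.4 Hz

B is above A, so f_B = 297.6 + 4 = 301.6 Hz.
C is above B, so f_C = 301.6 + 3.8 = 305.4 Hz.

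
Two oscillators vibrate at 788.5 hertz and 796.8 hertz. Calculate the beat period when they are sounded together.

0.120 s

f_beat = |788.5 − 796.8| = 8.3 Hz.
Beat period T = 1 / f_beat = 1 / 8.3 s.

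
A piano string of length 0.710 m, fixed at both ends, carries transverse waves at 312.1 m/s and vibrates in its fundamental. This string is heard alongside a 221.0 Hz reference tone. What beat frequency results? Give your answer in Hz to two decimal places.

1.21 Hz

For a string fixed at both ends, f_n = n·v/(2L) = 1·312.1/(2·0.710) = 219.7887 Hz.
f_beat = |219.7887 − 221.0| = 1.21 Hz.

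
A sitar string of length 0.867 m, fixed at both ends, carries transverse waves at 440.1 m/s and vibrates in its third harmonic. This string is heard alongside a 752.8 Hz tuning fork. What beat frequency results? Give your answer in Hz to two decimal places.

8.62 Hz

For a string fixed at both ends, f_n = n·v/(2L) = 3·440.1/(2·0.867) = 761.4187 Hz.
f_beat = |761.4187 − 752.8| = 8.62 Hz.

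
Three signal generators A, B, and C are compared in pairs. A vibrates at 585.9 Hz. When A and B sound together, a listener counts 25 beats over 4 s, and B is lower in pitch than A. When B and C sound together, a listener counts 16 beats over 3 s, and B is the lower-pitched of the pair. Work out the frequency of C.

584.9833 Hz

A–B: Beat frequency = 25/4 = 6.25 Hz.
B is below A, so f_B = 585.9 − 6.25 = 579.65 Hz.
B–C: Beat frequency = 16/3 = 5.3333 Hz.
C is above B, so f_C = 579.65 + 5.3333 = 584.9833 Hz.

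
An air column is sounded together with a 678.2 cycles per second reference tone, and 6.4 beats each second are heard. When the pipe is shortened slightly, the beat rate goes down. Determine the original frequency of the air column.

|f − 678.2| = 6.4, so the air column was at either 671.8 Hz or 684.6 Hz.
A shorter pipe has a higher fundamental; the adjustment raises the air column's frequency.
The beat rate fell, so the adjustment moved the air column toward 678.2 Hz — it must have started below the reference.

671.8 Hz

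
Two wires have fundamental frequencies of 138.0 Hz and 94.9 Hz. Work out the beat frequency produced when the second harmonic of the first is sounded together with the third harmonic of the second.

Second harmonic of the first: 2·138.0 = 276.0 Hz.
Third harmonic of the second: 3·94.9 = 284.7 Hz.
f_beat = |276.0 − 284.7| = 8.7 Hz.

8.7 Hz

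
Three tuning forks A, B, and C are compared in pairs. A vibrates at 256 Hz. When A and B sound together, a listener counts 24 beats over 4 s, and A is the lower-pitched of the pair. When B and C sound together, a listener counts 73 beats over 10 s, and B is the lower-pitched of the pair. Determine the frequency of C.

269.3 Hz

A–B: Beat frequency = 24/4 = 6 Hz.
B is above A, so f_B = 256 + 6 = 262 Hz.
B–C: Beat frequency = 73/10 = 7.3 Hz.
C is above B, so f_C = 262 + 7.3 = 269.3 Hz.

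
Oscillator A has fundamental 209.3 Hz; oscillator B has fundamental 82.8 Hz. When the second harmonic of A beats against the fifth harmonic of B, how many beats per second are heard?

Second harmonic of the first: 2·209.3 = 418.6 Hz.
Fifth harmonic of the second: 5·82.8 = 414.0 Hz.
f_beat = |418.6 − 414.0| = 4.6 Hz.

4.6 Hz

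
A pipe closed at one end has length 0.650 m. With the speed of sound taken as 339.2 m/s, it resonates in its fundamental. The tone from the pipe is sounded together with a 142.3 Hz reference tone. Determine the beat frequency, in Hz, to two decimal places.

11.84 Hz

Closed pipe (odd harmonics): f_n = n·v/(4L) = 1·339.2/(4·0.650) = 130.4615 Hz.
f_beat = |130.4615 − 142.3| = 11.84 Hz.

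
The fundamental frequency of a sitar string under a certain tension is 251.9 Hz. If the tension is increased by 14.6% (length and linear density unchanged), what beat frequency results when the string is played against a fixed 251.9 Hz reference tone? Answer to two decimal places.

17.76 Hz

For a string, f ∝ √T, so the new frequency is 251.9·√1.146 = 269.6625 Hz.
f_beat = |269.6625 − 251.9| = 17.76 Hz.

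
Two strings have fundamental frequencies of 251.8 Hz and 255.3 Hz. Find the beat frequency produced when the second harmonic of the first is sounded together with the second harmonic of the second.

Second harmonic of the first: 2·251.8 = 503.6 Hz.
Second harmonic of the second: 2·255.3 = 510.6 Hz.
f_beat = |503.6 − 510.6| = 7.0 Hz.

7.0 Hz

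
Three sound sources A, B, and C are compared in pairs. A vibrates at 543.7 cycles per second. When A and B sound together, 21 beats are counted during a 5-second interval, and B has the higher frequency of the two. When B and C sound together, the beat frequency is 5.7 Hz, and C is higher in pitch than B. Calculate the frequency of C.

553.6 Hz

A–B: Beat frequency = 21/5 = 4.2 Hz.
B is above A, so f_B = 543.7 + 4.2 = 547.9 Hz.
C is above B, so f_C = 547.9 + 5.7 = 553.6 Hz.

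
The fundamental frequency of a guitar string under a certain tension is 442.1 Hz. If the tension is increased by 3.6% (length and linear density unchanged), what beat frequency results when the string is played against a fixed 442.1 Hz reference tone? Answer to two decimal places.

For a string, f ∝ √T, so the new frequency is 442.1·√1.036 = 449.9874 Hz.
f_beat = |449.9874 − 442.1| = 7.89 Hz.

7.89 Hz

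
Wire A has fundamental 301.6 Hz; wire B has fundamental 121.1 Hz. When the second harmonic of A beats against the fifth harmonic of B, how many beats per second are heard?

Second harmonic of the first: 2·301.6 = 603.2 Hz.
Fifth harmonic of the second: 5·121.1 = 605.5 Hz.
f_beat = |603.2 − 605.5| = 2.3 Hz.

2.3 Hz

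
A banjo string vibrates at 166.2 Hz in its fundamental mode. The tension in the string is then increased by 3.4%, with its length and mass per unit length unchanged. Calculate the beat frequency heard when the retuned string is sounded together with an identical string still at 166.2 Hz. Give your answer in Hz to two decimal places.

2.80 Hz

For a string, f ∝ √T, so the new frequency is 166.2·√1.034 = 169.0018 Hz.
f_beat = |169.0018 − 166.2| = 2.80 Hz.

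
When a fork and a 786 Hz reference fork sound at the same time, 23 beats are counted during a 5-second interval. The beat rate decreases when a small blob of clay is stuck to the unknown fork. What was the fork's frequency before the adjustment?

Beat frequency = 23/5 = 4.6 Hz.
|f − 786| = 4.6, so the fork was at either 781.4 Hz or 790.6 Hz.
Adding mass to a fork lowers its frequency; the adjustment lowers the fork's frequency.
The beat rate fell, so the adjustment moved the fork toward 786 Hz — it must have started above the reference.

790.6 Hz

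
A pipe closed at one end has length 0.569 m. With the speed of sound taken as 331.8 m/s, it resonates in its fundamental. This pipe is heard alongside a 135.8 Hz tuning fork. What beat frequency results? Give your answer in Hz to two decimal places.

9.98 Hz

Closed pipe (odd harmonics): f_n = n·v/(4L) = 1·331.8/(4·0.569) = 145.7821 Hz.
f_beat = |145.7821 − 135.8| = 9.98 Hz.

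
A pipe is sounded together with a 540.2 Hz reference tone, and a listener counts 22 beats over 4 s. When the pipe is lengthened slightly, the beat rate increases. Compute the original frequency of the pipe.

534.7 Hz

Beat frequency = 22/4 = 5.5 Hz.
|f − 540.2| = 5.5, so the pipe was at either 534.7 Hz or 545.7 Hz.
A longer pipe has a lower fundamental; the adjustment lowers the pipe's frequency.
The beat rate rose, so the adjustment moved the pipe further from 540.2 Hz — it was already below the reference.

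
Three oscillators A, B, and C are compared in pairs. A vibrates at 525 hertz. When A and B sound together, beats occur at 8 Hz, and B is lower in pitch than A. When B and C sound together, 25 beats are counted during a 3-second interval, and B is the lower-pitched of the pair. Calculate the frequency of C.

525.3333 Hz

B is below A, so f_B = 525 − 8 = 517 Hz.
B–C: Beat frequency = 25/3 = 8.3333 Hz.
C is above B, so f_C = 517 + 8.3333 = 525.3333 Hz.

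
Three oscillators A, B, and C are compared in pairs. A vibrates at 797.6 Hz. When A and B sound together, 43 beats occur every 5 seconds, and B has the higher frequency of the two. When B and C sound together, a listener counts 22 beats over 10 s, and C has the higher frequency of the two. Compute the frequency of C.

A–B: Beat frequency = 43/5 = 8.6 Hz.
B is above A, so f_B = 797.6 + 8.6 = 806.2 Hz.
B–C: Beat frequency = 22/10 = 2.2 Hz.
C is above B, so f_C = 806.2 + 2.2 = 808.4 Hz.

808.4 Hz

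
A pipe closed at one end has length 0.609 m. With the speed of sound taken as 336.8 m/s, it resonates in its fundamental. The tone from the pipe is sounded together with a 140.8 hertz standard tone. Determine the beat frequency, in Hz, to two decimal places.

Closed pipe (odd harmonics): f_n = n·v/(4L) = 1·336.8/(4·0.609) = 138.2594 Hz.
f_beat = |138.2594 − 140.8| = 2.54 Hz.

2.54 Hz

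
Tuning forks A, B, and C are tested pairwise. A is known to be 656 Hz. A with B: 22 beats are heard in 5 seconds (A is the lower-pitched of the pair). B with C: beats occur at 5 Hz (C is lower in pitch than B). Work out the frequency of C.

655.4 Hz

A–B: Beat frequency = 22/5 = 4.4 Hz.
B is above A, so f_B = 656 + 4.4 = 660.4 Hz.
C is below B, so f_C = 660.4 − 5 = 655.4 Hz.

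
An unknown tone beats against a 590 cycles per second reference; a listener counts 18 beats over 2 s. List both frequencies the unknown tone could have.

Beat frequency = 18/2 = 9 Hz.
|f − 590| = 9, so f = 590 ± 9.

581 Hz or 599 Hz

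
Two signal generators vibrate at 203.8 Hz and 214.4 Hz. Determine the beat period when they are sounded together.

f_beat = |203.8 − 214.4| = 10.6 Hz.
Beat period T = 1 / f_beat = 1 / 10.6 s.

0.094 s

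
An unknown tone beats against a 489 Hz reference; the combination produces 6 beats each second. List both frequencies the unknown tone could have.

|f − 489| = 6, so f = 489 ± 6.

483 Hz or 495 Hz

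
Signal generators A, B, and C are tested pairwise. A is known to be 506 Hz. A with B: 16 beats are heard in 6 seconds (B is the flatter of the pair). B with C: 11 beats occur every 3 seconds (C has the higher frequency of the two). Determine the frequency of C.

A–B: Beat frequency = 16/6 = 2.6667 Hz.
B is below A, so f_B = 506 − 2.6667 = 503.3333 Hz.
B–C: Beat frequency = 11/3 = 3.6667 Hz.
C is above B, so f_C = 503.3333 + 3.6667 = 507 Hz.

507 Hz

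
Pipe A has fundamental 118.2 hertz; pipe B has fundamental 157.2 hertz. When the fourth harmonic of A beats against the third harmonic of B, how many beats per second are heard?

1.2 Hz

Fourth harmonic of the first: 4·118.2 = 472.8 Hz.
Third harmonic of the second: 3·157.2 = 471.6 Hz.
f_beat = |472.8 − 471.6| = 1.2 Hz.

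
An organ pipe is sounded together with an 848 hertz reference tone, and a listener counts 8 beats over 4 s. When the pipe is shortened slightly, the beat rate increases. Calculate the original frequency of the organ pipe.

850 Hz

Beat frequency = 8/4 = 2 Hz.
|f − 848| = 2, so the organ pipe was at either 846 Hz or 850 Hz.
A shorter pipe has a higher fundamental; the adjustment raises the organ pipe's frequency.
The beat rate rose, so the adjustment moved the organ pipe further from 848 Hz — it was already above the reference.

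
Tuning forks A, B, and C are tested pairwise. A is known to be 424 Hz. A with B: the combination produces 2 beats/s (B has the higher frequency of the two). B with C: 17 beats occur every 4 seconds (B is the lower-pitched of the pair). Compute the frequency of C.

430.25 Hz

B is above A, so f_B = 424 + 2 = 426 Hz.
B–C: Beat frequency = 17/4 = 4.25 Hz.
C is above B, so f_C = 426 + 4.25 = 430.25 Hz.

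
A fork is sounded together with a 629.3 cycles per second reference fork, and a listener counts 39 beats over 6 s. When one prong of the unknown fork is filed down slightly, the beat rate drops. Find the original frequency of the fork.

622.8 Hz

Beat frequency = 39/6 = 6.5 Hz.
|f − 629.3| = 6.5, so the fork was at either 622.8 Hz or 635.8 Hz.
Filing a prong removes mass and raises the fork's frequency; the adjustment raises the fork's frequency.
The beat rate fell, so the adjustment moved the fork toward 629.3 Hz — it must have started below the reference.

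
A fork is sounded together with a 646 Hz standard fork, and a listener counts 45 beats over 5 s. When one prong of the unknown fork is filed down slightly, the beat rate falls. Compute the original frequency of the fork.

637 Hz

Beat frequency = 45/5 = 9 Hz.
|f − 646| = 9, so the fork was at either 637 Hz or 655 Hz.
Filing a prong removes mass and raises the fork's frequency; the adjustment raises the fork's frequency.
The beat rate fell, so the adjustment moved the fork toward 646 Hz — it must have started below the reference.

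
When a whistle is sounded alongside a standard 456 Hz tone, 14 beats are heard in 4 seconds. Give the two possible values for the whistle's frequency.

Beat frequency = 14/4 = 3.5 Hz.
|f − 456| = 3.5, so f = 456 ± 3.5.

452.5 Hz or 459.5 Hz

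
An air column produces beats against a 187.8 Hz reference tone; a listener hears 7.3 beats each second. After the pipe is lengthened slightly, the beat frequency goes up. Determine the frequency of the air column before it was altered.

180.5 Hz

|f − 187.8| = 7.3, so the air column was at either 180.5 Hz or 195.1 Hz.
A longer pipe has a lower fundamental; the adjustment lowers the air column's frequency.
The beat rate rose, so the adjustment moved the air column further from 187.8 Hz — it was already below the reference.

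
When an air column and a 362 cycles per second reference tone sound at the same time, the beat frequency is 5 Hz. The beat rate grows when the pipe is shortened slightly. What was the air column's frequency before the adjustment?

367 Hz

|f − 362| = 5, so the air column was at either 357 Hz or 367 Hz.
A shorter pipe has a higher fundamental; the adjustment raises the air column's frequency.
The beat rate rose, so the adjustment moved the air column further from 362 Hz — it was already above the reference.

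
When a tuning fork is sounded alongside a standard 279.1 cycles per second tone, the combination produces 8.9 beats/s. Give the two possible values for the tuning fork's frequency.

|f − 279.1| = 8.9, so f = 279.1 ± 8.9.

270.2 Hz or 288 Hz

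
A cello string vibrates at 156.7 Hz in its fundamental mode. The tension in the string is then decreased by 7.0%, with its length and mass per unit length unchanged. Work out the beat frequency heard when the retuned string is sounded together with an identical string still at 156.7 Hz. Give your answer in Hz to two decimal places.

5.58 Hz

For a string, f ∝ √T, so the new frequency is 156.7·√0.930 = 151.1160 Hz.
f_beat = |151.1160 − 156.7| = 5.58 Hz.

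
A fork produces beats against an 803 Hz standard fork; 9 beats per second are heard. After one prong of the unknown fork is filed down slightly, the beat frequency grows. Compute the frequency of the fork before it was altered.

|f − 803| = 9, so the fork was at either 794 Hz or 812 Hz.
Filing a prong removes mass and raises the fork's frequency; the adjustment raises the fork's frequency.
The beat rate rose, so the adjustment moved the fork further from 803 Hz — it was already above the reference.

812 Hz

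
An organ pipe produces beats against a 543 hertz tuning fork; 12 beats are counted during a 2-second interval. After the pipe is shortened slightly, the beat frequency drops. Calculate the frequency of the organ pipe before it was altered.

537 Hz

Beat frequency = 12/2 = 6 Hz.
|f − 543| = 6, so the organ pipe was at either 537 Hz or 549 Hz.
A shorter pipe has a higher fundamental; the adjustment raises the organ pipe's frequency.
The beat rate fell, so the adjustment moved the organ pipe toward 543 Hz — it must have started below the reference.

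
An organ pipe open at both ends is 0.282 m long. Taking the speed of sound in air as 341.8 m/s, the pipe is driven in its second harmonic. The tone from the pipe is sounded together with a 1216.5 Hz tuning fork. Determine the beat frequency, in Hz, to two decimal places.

4.44 Hz

Open pipe: f_n = n·v/(2L) = 2·341.8/(2·0.282) = 1212.0567 Hz.
f_beat = |1212.0567 − 1216.5| = 4.44 Hz.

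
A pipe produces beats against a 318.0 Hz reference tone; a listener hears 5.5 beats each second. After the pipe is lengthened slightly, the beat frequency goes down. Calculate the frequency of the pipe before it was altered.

|f − 318.0| = 5.5, so the pipe was at either 312.5 Hz or 323.5 Hz.
A longer pipe has a lower fundamental; the adjustment lowers the pipe's frequency.
The beat rate fell, so the adjustment moved the pipe toward 318.0 Hz — it must have started above the reference.

323.5 Hz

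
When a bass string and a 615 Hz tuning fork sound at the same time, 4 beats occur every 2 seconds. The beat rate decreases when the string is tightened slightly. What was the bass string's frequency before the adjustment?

613 Hz

Beat frequency = 4/2 = 2 Hz.
|f − 615| = 2, so the bass string was at either 613 Hz or 617 Hz.
Increasing tension raises a string's frequency; the adjustment raises the bass string's frequency.
The beat rate fell, so the adjustment moved the bass string toward 615 Hz — it must have started below the reference.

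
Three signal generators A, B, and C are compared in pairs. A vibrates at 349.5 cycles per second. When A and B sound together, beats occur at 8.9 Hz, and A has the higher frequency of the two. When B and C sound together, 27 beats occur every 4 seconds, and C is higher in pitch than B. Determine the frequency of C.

347.35 Hz

B is below A, so f_B = 349.5 − 8.9 = 340.6 Hz.
B–C: Beat frequency = 27/4 = 6.75 Hz.
C is above B, so f_C = 340.6 + 6.75 = 347.35 Hz.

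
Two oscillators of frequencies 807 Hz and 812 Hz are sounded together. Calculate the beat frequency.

5 Hz

The beat frequency equals the magnitude of the frequency difference.
|807 − 812| = 5 Hz.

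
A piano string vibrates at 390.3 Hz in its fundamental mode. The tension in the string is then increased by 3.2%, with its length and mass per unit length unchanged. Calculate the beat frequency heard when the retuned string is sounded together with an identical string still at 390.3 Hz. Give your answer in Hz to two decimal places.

6.20 Hz

For a string, f ∝ √T, so the new frequency is 390.3·√1.032 = 396.4956 Hz.
f_beat = |396.4956 − 390.3| = 6.20 Hz.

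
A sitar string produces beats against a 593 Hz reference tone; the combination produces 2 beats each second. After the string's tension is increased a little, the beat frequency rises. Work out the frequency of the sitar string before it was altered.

|f − 593| = 2, so the sitar string was at either 591 Hz or 595 Hz.
Higher tension means higher frequency; the adjustment raises the sitar string's frequency.
The beat rate rose, so the adjustment moved the sitar string further from 593 Hz — it was already above the reference.

595 Hz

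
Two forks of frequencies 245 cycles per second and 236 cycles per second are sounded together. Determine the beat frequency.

The beat frequency equals the magnitude of the frequency difference.
|245 − 236| = 9 Hz.

9 Hz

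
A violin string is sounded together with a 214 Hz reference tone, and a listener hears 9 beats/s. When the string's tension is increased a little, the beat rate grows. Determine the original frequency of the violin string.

223 Hz

|f − 214| = 9, so the violin string was at either 205 Hz or 223 Hz.
Higher tension means higher frequency; the adjustment raises the violin string's frequency.
The beat rate rose, so the adjustment moved the violin string further from 214 Hz — it was already above the reference.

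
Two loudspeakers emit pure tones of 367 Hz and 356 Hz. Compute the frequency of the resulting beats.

f_beat = |f₁ − f₂|.
|367 − 356| = 11 Hz.

11 Hz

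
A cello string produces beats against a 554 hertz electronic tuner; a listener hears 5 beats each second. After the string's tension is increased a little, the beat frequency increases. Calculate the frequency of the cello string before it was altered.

|f − 554| = 5, so the cello string was at either 549 Hz or 559 Hz.
Higher tension means higher frequency; the adjustment raises the cello string's frequency.
The beat rate rose, so the adjustment moved the cello string further from 554 Hz — it was already above the reference.

559 Hz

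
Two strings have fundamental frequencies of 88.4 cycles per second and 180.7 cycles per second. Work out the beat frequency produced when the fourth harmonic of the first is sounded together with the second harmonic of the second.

Fourth harmonic of the first: 4·88.4 = 353.6 Hz.
Second harmonic of the second: 2·180.7 = 361.4 Hz.
f_beat = |353.6 − 361.4| = 7.8 Hz.

7.8 Hz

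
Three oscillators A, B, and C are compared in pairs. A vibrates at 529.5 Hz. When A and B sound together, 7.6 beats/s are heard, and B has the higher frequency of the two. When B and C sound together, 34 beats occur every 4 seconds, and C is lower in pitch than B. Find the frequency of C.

B is above A, so f_B = 529.5 + 7.6 = 537.1 Hz.
B–C: Beat frequency = 34/4 = 8.5 Hz.
C is below B, so f_C = 537.1 − 8.5 = 528.6 Hz.

528.6 Hz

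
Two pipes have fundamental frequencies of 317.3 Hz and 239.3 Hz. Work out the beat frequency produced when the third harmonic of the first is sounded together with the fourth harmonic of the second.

Third harmonic of the first: 3·317.3 = 951.9 Hz.
Fourth harmonic of the second: 4·239.3 = 957.2 Hz.
f_beat = |951.9 − 957.2| = 5.3 Hz.

5.3 Hz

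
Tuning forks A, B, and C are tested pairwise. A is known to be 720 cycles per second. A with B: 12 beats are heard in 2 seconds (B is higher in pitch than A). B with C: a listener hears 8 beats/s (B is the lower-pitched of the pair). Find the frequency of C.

734 Hz

A–B: Beat frequency = 12/2 = 6 Hz.
B is above A, so f_B = 720 + 6 = 726 Hz.
C is above B, so f_C = 726 + 8 = 734 Hz.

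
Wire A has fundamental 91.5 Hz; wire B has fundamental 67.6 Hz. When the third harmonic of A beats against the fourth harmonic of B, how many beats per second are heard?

4.1 Hz

Third harmonic of the first: 3·91.5 = 274.5 Hz.
Fourth harmonic of the second: 4·67.6 = 270.4 Hz.
f_beat = |274.5 − 270.4| = 4.1 Hz.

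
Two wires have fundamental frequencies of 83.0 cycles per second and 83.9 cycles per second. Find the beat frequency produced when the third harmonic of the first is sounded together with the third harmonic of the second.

Third harmonic of the first: 3·83.0 = 249.0 Hz.
Third harmonic of the second: 3·83.9 = 251.7 Hz.
f_beat = |249.0 − 251.7| = 2.7 Hz.

2.7 Hz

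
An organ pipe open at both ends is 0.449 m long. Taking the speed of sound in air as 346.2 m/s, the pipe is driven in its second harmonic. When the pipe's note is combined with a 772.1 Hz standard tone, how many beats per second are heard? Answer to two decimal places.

1.05 Hz

Open pipe: f_n = n·v/(2L) = 2·346.2/(2·0.449) = 771.0468 Hz.
f_beat = |771.0468 − 772.1| = 1.05 Hz.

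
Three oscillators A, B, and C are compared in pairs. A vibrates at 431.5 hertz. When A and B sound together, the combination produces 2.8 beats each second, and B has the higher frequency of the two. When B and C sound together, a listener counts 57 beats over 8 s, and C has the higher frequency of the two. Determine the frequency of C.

B is above A, so f_B = 431.5 + 2.8 = 434.3 Hz.
B–C: Beat frequency = 57/8 = 7.125 Hz.
C is above B, so f_C = 434.3 + 7.125 = 441.425 Hz.

441.425 Hz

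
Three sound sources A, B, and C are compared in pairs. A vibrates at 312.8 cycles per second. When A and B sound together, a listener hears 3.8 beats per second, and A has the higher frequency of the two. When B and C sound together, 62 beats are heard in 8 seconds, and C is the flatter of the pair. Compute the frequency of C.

B is below A, so f_B = 312.8 − 3.8 = 309 Hz.
B–C: Beat frequency = 62/8 = 7.75 Hz.
C is below B, so f_C = 309 − 7.75 = 301.25 Hz.

301.25 Hz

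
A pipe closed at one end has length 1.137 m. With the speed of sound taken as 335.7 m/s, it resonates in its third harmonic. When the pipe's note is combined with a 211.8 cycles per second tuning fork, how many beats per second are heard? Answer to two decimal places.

9.64 Hz

Closed pipe (odd harmonics): f_n = n·v/(4L) = 3·335.7/(4·1.137) = 221.4380 Hz.
f_beat = |221.4380 − 211.8| = 9.64 Hz.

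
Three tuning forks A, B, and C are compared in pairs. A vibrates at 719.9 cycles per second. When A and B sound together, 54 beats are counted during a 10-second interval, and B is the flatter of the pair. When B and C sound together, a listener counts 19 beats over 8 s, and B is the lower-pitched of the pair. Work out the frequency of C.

A–B: Beat frequency = 54/10 = 5.4 Hz.
B is below A, so f_B = 719.9 − 5.4 = 714.5 Hz.
B–C: Beat frequency = 19/8 = 2.375 Hz.
C is above B, so f_C = 714.5 + 2.375 = 716.875 Hz.

716.875 Hz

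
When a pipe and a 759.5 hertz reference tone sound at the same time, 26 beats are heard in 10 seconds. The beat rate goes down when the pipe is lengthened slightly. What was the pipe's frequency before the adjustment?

Beat frequency = 26/10 = 2.6 Hz.
|f − 759.5| = 2.6, so the pipe was at either 756.9 Hz or 762.1 Hz.
A longer pipe has a lower fundamental; the adjustment lowers the pipe's frequency.
The beat rate fell, so the adjustment moved the pipe toward 759.5 Hz — it must have started above the reference.

762.1 Hz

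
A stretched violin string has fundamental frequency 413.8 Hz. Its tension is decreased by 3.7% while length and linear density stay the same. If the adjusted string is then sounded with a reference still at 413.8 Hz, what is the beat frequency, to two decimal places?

7.73 Hz

For a string, f ∝ √T, so the new frequency is 413.8·√0.963 = 406.0725 Hz.
f_beat = |406.0725 − 413.8| = 7.73 Hz.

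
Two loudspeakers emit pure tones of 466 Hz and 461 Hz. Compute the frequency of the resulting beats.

f_beat = |f₁ − f₂|.
|466 − 461| = 5 Hz.

5 Hz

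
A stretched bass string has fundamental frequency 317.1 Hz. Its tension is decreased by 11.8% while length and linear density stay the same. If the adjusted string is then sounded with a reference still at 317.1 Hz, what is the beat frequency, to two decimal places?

For a string, f ∝ √T, so the new frequency is 317.1·√0.882 = 297.8040 Hz.
f_beat = |297.8040 − 317.1| = 19.30 Hz.

19.30 Hz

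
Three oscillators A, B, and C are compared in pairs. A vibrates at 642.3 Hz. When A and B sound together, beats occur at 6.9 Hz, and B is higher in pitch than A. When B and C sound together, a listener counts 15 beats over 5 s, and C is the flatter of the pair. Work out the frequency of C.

B is above A, so f_B = 642.3 + 6.9 = 649.2 Hz.
B–C: Beat frequency = 15/5 = 3 Hz.
C is below B, so f_C = 649.2 − 3 = 646.2 Hz.

646.2 Hz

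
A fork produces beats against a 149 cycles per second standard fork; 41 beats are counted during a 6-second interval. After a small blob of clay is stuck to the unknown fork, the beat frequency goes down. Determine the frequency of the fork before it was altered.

Beat frequency = 41/6 = 6.8333 Hz.
|f − 149| = 6.8333, so the fork was at either 142.1667 Hz or 155.8333 Hz.
Adding mass to a fork lowers its frequency; the adjustment lowers the fork's frequency.
The beat rate fell, so the adjustment moved the fork toward 149 Hz — it must have started above the reference.

155.8333 Hz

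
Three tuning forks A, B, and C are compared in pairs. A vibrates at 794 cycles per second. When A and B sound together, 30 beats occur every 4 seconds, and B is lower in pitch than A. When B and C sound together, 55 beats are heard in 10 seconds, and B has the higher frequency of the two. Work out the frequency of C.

781 Hz

A–B: Beat frequency = 30/4 = 7.5 Hz.
B is below A, so f_B = 794 − 7.5 = 786.5 Hz.
B–C: Beat frequency = 55/10 = 5.5 Hz.
C is below B, so f_C = 786.5 − 5.5 = 781 Hz.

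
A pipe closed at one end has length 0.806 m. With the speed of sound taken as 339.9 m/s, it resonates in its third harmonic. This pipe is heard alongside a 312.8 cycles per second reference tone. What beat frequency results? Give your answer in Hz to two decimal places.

Closed pipe (odd harmonics): f_n = n·v/(4L) = 3·339.9/(4·0.806) = 316.2841 Hz.
f_beat = |316.2841 − 312.8| = 3.48 Hz.

3.48 Hz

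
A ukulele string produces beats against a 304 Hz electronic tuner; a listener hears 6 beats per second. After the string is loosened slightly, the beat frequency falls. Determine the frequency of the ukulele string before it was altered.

|f − 304| = 6, so the ukulele string was at either 298 Hz or 310 Hz.
Reducing tension lowers a string's frequency; the adjustment lowers the ukulele string's frequency.
The beat rate fell, so the adjustment moved the ukulele string toward 304 Hz — it must have started above the reference.

310 Hz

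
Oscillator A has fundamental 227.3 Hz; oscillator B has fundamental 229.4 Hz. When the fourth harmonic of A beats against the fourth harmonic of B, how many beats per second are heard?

Fourth harmonic of the first: 4·227.3 = 909.2 Hz.
Fourth harmonic of the second: 4·229.4 = 917.6 Hz.
f_beat = |909.2 − 917.6| = 8.4 Hz.

8.4 Hz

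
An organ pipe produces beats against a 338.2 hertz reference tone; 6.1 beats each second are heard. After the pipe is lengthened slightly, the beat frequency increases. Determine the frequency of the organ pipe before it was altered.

|f − 338.2| = 6.1, so the organ pipe was at either 332.1 Hz or 344.3 Hz.
A longer pipe has a lower fundamental; the adjustment lowers the organ pipe's frequency.
The beat rate rose, so the adjustment moved the organ pipe further from 338.2 Hz — it was already below the reference.

332.1 Hz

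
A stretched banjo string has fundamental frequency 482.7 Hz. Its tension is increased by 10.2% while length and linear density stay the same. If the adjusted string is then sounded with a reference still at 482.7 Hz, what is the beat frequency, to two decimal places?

24.02 Hz

For a string, f ∝ √T, so the new frequency is 482.7·√1.102 = 506.7201 Hz.
f_beat = |506.7201 − 482.7| = 24.02 Hz.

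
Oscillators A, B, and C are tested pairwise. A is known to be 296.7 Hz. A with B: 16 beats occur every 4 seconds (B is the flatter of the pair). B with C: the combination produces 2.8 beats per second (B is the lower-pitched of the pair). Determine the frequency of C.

295.5 Hz

A–B: Beat frequency = 16/4 = 4 Hz.
B is below A, so f_B = 296.7 − 4 = 292.7 Hz.
C is above B, so f_C = 292.7 + 2.8 = 295.5 Hz.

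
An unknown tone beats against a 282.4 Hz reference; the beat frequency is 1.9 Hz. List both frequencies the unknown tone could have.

|f − 282.4| = 1.9, so f = 282.4 ± 1.9.

280.5 Hz or 284.3 Hz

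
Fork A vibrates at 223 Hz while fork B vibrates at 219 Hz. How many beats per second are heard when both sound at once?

4 Hz

Beats arise from superposition of two nearby frequencies; the beat rate is |f₁ − f₂|.
|223 − 219| = 4 Hz.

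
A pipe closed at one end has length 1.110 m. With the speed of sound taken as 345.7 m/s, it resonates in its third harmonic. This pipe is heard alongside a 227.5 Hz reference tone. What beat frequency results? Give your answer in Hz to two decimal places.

6.08 Hz

Closed pipe (odd harmonics): f_n = n·v/(4L) = 3·345.7/(4·1.110) = 233.5811 Hz.
f_beat = |233.5811 − 227.5| = 6.08 Hz.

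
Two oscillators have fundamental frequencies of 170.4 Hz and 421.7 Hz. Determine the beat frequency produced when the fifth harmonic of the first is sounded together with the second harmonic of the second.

Fifth harmonic of the first: 5·170.4 = 852.0 Hz.
Second harmonic of the second: 2·421.7 = 843.4 Hz.
f_beat = |852.0 − 843.4| = 8.6 Hz.

8.6 Hz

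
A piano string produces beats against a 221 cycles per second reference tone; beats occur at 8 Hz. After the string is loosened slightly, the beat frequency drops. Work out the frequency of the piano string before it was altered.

229 Hz

|f − 221| = 8, so the piano string was at either 213 Hz or 229 Hz.
Reducing tension lowers a string's frequency; the adjustment lowers the piano string's frequency.
The beat rate fell, so the adjustment moved the piano string toward 221 Hz — it must have started above the reference.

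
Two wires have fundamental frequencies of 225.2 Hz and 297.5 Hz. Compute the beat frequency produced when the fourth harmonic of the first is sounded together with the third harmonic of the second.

8.3 Hz

Fourth harmonic of the first: 4·225.2 = 900.8 Hz.
Third harmonic of the second: 3·297.5 = 892.5 Hz.
f_beat = |900.8 − 892.5| = 8.3 Hz.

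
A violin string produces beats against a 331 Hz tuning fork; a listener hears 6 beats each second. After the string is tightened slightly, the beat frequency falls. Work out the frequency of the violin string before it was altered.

|f − 331| = 6, so the violin string was at either 325 Hz or 337 Hz.
Increasing tension raises a string's frequency; the adjustment raises the violin string's frequency.
The beat rate fell, so the adjustment moved the violin string toward 331 Hz — it must have started below the reference.

325 Hz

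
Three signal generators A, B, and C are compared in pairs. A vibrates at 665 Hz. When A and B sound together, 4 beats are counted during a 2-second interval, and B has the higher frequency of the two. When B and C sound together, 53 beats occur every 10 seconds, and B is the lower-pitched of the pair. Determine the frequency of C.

A–B: Beat frequency = 4/2 = 2 Hz.
B is above A, so f_B = 665 + 2 = 667 Hz.
B–C: Beat frequency = 53/10 = 5.3 Hz.
C is above B, so f_C = 667 + 5.3 = 672.3 Hz.

672.3 Hz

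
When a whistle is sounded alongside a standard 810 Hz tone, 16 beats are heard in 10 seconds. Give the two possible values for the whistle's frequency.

Beat frequency = 16/10 = 1.6 Hz.
|f − 810| = 1.6, so f = 810 ± 1.6.

808.4 Hz or 811.6 Hz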